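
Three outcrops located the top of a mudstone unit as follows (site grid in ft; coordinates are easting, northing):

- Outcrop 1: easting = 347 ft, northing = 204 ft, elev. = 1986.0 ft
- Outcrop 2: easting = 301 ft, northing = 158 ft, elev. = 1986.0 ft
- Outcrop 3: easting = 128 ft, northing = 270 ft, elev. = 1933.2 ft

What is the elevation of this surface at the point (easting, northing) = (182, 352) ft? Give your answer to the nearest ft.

Let the plane be z = a·easting + b·northing + c.
Outcrop 2−Outcrop 1: −46a − 46b = 0;  Outcrop 3−Outcrop 1: −219a + 66b = −52.8.
Solving gives a = 0.18526, b = −0.18526.
Then c = 1986 − a·347 − b·204 = 1959.51.
At (182, 352): z = 33.7 − 65.2 + 1959.51 = 1928.0 ft.

1928 ft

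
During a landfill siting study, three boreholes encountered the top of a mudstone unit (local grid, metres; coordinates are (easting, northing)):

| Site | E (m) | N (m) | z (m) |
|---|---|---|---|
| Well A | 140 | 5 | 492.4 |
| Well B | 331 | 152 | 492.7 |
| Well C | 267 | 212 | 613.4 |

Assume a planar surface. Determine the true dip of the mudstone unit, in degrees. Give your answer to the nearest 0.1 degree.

54.4°

Let the plane be z = a·E + b·N + c.
Well B−Well A: 191a + 147b = 0.3;  Well C−Well A: 127a + 207b = 121.
Solving gives a = −0.84938, b = 1.10566.
Gradient magnitude |∇z| = √(a² + b²) = √(0.72145 + 1.22248) = 1.39425.
True dip = arctan(1.39425) = 54.4°, dipping toward SE (azimuth ≈ 142°).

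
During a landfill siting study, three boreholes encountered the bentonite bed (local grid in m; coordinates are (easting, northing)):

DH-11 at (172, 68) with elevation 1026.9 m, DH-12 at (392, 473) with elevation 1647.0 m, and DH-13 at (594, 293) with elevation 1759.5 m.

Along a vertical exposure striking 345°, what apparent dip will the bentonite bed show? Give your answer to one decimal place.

Two edge vectors: DH-11→DH-12 = (220, 405, 620.1), DH-11→DH-13 = (422, 225, 732.6).
Normal n = (DH-11→DH-12) × (DH-11→DH-13) = (157180.5, 100510.2, -121410).
So ∂z/∂E = −n_x/n_z = 1.29463 and ∂z/∂N = −n_y/n_z = 0.82786.
Unit vector along 345° is (sin 345°, cos 345°) = (-0.2588, 0.9659).
Slope in that direction = a·(-0.2588) + b·(0.9659) = 0.46458.
Apparent dip = arctan|0.46458| = 24.9° (true dip is 56.9°, so apparent ≤ true as expected).

24.9°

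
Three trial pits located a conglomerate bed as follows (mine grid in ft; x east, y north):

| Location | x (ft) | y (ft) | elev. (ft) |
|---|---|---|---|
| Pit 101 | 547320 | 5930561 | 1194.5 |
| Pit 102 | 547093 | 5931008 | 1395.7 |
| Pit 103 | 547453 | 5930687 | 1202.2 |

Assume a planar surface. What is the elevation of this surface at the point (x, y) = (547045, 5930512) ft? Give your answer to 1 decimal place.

1247.1 ft

Let the plane be z = a·x + b·y + c.
Pit 102−Pit 101: −227a + 447b = 201.2;  Pit 103−Pit 101: 133a + 126b = 7.7.
Solving gives a = −0.248819461, b = 0.323753876.
Then c = 1194.5 − a·547320 − b·5930561 = −1782663.74.
At (547045, 5930512): z = −136115.4 + 1920026.2 − 1782663.74 = 1247.1 ft.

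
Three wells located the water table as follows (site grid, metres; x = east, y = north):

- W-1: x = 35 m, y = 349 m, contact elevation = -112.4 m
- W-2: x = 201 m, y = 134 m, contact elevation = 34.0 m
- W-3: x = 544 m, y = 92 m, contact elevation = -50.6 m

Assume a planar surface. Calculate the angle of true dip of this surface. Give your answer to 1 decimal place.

Two edge vectors: W-1→W-2 = (166, -215, 146.4), W-1→W-3 = (509, -257, 61.8).
Normal n = (W-1→W-2) × (W-1→W-3) = (24337.8, 64258.8, 66773).
So ∂z/∂x = −n_x/n_z = −0.36449 and ∂z/∂y = −n_y/n_z = −0.96235.
Gradient magnitude |∇z| = √(a² + b²) = √(0.13285 + 0.92611) = 1.02906.
True dip = arctan(1.02906) = 45.8°, dipping toward NNE (azimuth ≈ 021°).

45.8°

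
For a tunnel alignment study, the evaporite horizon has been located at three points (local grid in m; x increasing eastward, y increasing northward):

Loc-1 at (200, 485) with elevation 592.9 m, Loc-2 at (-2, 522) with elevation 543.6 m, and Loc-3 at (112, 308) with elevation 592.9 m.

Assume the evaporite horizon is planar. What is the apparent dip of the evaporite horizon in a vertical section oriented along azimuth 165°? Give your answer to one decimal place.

Two edge vectors: Loc-1→Loc-2 = (-202, 37, -49.3), Loc-1→Loc-3 = (-88, -177, 0).
Normal n = (Loc-1→Loc-2) × (Loc-1→Loc-3) = (-8726.1, 4338.4, 39010).
So ∂z/∂x = −n_x/n_z = 0.22369 and ∂z/∂y = −n_y/n_z = −0.11121.
Unit vector along 165° is (sin 165°, cos 165°) = (0.2588, -0.9659).
Slope in that direction = a·(0.2588) + b·(-0.9659) = 0.16532.
Apparent dip = arctan|0.16532| = 9.4° (true dip is 14.0°, so apparent ≤ true as expected).

9.4°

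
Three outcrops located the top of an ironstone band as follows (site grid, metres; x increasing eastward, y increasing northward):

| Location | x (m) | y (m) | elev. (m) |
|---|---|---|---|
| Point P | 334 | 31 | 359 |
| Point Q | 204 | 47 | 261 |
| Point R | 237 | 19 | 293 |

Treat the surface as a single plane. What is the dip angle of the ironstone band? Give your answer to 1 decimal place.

Let the plane be z = a·x + b·y + c.
Point Q−Point P: −130a + 16b = −98;  Point R−Point P: −97a − 12b = −66.
Solving gives a = 0.71722, b = −0.29756.
Gradient magnitude |∇z| = √(a² + b²) = √(0.51441 + 0.08854) = 0.77650.
True dip = arctan(0.77650) = 37.8°, dipping toward WNW (azimuth ≈ 293°).

37.8°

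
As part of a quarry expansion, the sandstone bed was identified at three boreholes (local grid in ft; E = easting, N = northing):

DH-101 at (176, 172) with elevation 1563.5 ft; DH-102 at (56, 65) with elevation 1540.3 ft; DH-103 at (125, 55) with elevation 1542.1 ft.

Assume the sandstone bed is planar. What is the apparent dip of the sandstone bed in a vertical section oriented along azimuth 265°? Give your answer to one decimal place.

3.6°

Let the plane be z = a·E + b·N + c.
DH-102−DH-101: −120a − 107b = −23.2;  DH-103−DH-101: −51a − 117b = −21.4.
Solving gives a = 0.04947, b = 0.16134.
Unit vector along 265° is (sin 265°, cos 265°) = (-0.9962, -0.0872).
Slope in that direction = a·(-0.9962) + b·(-0.0872) = −0.06334.
Apparent dip = arctan|0.06334| = 3.6° (true dip is 9.6°, so apparent ≤ true as expected).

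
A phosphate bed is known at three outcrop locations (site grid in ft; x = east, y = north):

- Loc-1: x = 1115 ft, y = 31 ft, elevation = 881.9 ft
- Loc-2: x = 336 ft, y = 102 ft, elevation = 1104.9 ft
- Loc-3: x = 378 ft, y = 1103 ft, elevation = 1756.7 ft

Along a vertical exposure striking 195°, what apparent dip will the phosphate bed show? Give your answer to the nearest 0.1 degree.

30.1°

Let the plane be z = a·x + b·y + c.
Loc-2−Loc-1: −779a + 71b = 223;  Loc-3−Loc-1: −737a + 1072b = 874.8.
Solving gives a = −0.22605, b = 0.66063.
Unit vector along 195° is (sin 195°, cos 195°) = (-0.2588, -0.9659).
Slope in that direction = a·(-0.2588) + b·(-0.9659) = −0.57962.
Apparent dip = arctan|0.57962| = 30.1° (true dip is 34.9°, so apparent ≤ true as expected).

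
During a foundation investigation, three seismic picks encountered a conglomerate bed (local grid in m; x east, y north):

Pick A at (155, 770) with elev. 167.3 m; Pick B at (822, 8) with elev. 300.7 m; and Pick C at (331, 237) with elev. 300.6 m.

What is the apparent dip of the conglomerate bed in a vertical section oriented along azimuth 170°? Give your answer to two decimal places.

Let the plane be z = a·x + b·y + c.
Pick B−Pick A: 667a − 762b = 133.4;  Pick C−Pick A: 176a − 533b = 133.3.
Solving gives a = −0.13764, b = −0.29554.
Unit vector along 170° is (sin 170°, cos 170°) = (0.1736, -0.9848).
Slope in that direction = a·(0.1736) + b·(-0.9848) = 0.26715.
Apparent dip = arctan|0.26715| = 14.96° (true dip is 18.1°, so apparent ≤ true as expected).

14.96°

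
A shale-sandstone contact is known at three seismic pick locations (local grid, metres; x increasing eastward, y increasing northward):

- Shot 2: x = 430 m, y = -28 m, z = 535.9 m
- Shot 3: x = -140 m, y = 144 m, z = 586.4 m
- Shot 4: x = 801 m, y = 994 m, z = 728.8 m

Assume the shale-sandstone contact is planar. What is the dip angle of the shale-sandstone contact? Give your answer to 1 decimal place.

11.4°

Let the plane be z = a·x + b·y + c.
Shot 3−Shot 2: −570a + 172b = 50.5;  Shot 4−Shot 2: 371a + 1022b = 192.9.
Solving gives a = −0.02852, b = 0.19910.
Gradient magnitude |∇z| = √(a² + b²) = √(0.00081 + 0.03964) = 0.20113.
True dip = arctan(0.20113) = 11.4°, dipping toward S (azimuth ≈ 172°).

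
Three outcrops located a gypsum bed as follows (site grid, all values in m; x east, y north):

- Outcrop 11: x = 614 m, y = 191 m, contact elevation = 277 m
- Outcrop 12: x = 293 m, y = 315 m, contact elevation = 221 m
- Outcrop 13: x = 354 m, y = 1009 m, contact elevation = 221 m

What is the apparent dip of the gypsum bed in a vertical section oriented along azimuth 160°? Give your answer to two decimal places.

Two edge vectors: Outcrop 11→Outcrop 12 = (-321, 124, -56), Outcrop 11→Outcrop 13 = (-260, 818, -56).
Normal n = (Outcrop 11→Outcrop 12) × (Outcrop 11→Outcrop 13) = (38864, -3416, -230338).
So ∂z/∂x = −n_x/n_z = 0.16873 and ∂z/∂y = −n_y/n_z = −0.01483.
Unit vector along 160° is (sin 160°, cos 160°) = (0.3420, -0.9397).
Slope in that direction = a·(0.3420) + b·(-0.9397) = 0.07164.
Apparent dip = arctan|0.07164| = 4.10° (true dip is 9.6°, so apparent ≤ true as expected).

4.10°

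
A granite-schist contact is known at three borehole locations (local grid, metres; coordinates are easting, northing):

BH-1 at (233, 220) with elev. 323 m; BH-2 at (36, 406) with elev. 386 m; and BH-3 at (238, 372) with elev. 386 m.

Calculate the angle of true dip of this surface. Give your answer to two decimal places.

22.68°

Two edge vectors: BH-1→BH-2 = (-197, 186, 63), BH-1→BH-3 = (5, 152, 63).
Normal n = (BH-1→BH-2) × (BH-1→BH-3) = (2142, 12726, -30874).
So ∂z/∂easting = −n_x/n_z = 0.06938 and ∂z/∂northing = −n_y/n_z = 0.41219.
Gradient magnitude |∇z| = √(a² + b²) = √(0.00481 + 0.16990) = 0.41799.
True dip = arctan(0.41799) = 22.68°, dipping toward S (azimuth ≈ 190°).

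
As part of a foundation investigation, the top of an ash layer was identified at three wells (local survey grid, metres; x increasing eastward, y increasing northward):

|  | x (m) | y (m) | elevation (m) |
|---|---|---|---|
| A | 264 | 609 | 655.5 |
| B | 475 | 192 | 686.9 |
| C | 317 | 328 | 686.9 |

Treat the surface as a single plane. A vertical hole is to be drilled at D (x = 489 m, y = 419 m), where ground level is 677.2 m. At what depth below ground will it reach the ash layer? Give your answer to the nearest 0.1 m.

Two edge vectors: A→B = (211, -417, 31.4), A→C = (53, -281, 31.4).
Normal n = (A→B) × (A→C) = (-4270.4, -4961.2, -37190).
So ∂z/∂x = −n_x/n_z = −0.11483 and ∂z/∂y = −n_y/n_z = −0.13340.
Intercept c from A: 655.5 + 30.31 + 81.24 = 767.06.
At (489, 419): z_contact = −56.15 − 55.90 + 767.06 = 655.01 m.
Depth below ground = 677.2 − 655.01 = 22.2 m.

22.2 m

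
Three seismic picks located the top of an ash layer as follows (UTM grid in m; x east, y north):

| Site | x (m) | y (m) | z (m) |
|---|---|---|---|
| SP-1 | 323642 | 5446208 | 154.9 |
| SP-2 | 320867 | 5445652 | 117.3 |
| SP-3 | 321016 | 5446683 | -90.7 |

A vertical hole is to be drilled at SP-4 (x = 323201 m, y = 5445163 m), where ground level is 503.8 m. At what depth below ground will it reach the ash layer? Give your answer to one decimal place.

Let the plane be z = a·x + b·y + c.
SP-2−SP-1: −2775a − 556b = −37.6;  SP-3−SP-1: −2626a + 475b = −245.6.
Solving gives a = 0.055580828, b = −0.209778413.
Then c = 154.9 − a·323642 − b·5446208 = 1124663.48.
At (323201, 5445163): z_contact = 17963.78 − 1142277.65 + 1124663.48 = 349.61 m.
Depth below ground = 503.8 − 349.61 = 154.2 m.

154.2 m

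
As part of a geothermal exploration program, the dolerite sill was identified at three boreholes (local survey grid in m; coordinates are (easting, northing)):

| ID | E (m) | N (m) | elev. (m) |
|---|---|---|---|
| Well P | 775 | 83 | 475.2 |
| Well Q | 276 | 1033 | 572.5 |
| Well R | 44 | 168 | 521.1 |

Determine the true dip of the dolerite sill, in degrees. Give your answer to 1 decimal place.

Two edge vectors: Well P→Well Q = (-499, 950, 97.3), Well P→Well R = (-731, 85, 45.9).
Normal n = (Well P→Well Q) × (Well P→Well R) = (35334.5, -48222.2, 652035).
So ∂z/∂E = −n_x/n_z = −0.05419 and ∂z/∂N = −n_y/n_z = 0.07396.
Gradient magnitude |∇z| = √(a² + b²) = √(0.00294 + 0.00547) = 0.09169.
True dip = arctan(0.09169) = 5.2°, dipping toward SE (azimuth ≈ 144°).

5.2°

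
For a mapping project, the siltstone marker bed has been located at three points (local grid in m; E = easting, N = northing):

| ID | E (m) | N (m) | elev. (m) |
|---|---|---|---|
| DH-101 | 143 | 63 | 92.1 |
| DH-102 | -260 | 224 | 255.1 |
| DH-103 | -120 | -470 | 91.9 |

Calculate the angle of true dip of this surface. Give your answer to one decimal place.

Let the plane be z = a·E + b·N + c.
DH-102−DH-101: −403a + 161b = 163;  DH-103−DH-101: −263a − 533b = −0.2.
Solving gives a = −0.33774, b = 0.16703.
Gradient magnitude |∇z| = √(a² + b²) = √(0.11407 + 0.02790) = 0.37678.
True dip = arctan(0.37678) = 20.6°, dipping toward ESE (azimuth ≈ 116°).

20.6°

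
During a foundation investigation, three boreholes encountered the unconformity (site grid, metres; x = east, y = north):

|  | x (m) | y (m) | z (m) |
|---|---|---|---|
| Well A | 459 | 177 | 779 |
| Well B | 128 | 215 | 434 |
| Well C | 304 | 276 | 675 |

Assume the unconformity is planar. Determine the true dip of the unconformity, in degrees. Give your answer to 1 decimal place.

53.0°

Let the plane be z = a·x + b·y + c.
Well B−Well A: −331a + 38b = −345;  Well C−Well A: −155a + 99b = −104.
Solving gives a = 1.12367, b = 0.70877.
Gradient magnitude |∇z| = √(a² + b²) = √(1.26262 + 0.50235) = 1.32852.
True dip = arctan(1.32852) = 53.0°, dipping toward WSW (azimuth ≈ 238°).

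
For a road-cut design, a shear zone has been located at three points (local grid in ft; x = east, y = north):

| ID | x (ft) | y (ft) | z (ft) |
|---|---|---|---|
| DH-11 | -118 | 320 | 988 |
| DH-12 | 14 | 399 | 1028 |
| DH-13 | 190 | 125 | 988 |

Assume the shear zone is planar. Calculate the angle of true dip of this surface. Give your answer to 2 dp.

16.24°

Let the plane be z = a·x + b·y + c.
DH-12−DH-11: 132a + 79b = 40;  DH-13−DH-11: 308a − 195b = 0.
Solving gives a = 0.15578, b = 0.24605.
Gradient magnitude |∇z| = √(a² + b²) = √(0.02427 + 0.06054) = 0.29121.
True dip = arctan(0.29121) = 16.24°, dipping toward SSW (azimuth ≈ 212°).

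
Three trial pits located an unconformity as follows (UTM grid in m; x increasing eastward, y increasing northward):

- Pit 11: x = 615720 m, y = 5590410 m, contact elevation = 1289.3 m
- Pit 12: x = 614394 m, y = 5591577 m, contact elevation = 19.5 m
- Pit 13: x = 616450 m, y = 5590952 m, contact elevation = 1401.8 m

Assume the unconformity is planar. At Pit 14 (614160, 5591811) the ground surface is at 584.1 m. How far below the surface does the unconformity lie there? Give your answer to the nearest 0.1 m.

Two edge vectors: Pit 11→Pit 12 = (-1326, 1167, -1269.8), Pit 11→Pit 13 = (730, 542, 112.5).
Normal n = (Pit 11→Pit 12) × (Pit 11→Pit 13) = (819519.1, -777779, -1570602).
So ∂z/∂x = −n_x/n_z = 0.521786614 and ∂z/∂y = −n_y/n_z = −0.495210754.
Intercept c from Pit 11: 1289.3 − 321274.45 + 2768431.15 = 2448445.99.
At (614160, 5591811): z_contact = 320460.47 − 2769124.94 + 2448445.99 = -218.48 m.
Depth below ground = 584.1 − (-218.48) = 802.6 m.

802.6 m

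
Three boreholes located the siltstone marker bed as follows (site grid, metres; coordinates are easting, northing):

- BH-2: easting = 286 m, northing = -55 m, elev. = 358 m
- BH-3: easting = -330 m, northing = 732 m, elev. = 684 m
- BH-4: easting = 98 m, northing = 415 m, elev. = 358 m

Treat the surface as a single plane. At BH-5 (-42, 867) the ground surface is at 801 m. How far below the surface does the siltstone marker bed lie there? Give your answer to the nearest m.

487 m

Let the plane be z = a·easting + b·northing + c.
BH-3−BH-2: −616a + 787b = 326;  BH-4−BH-2: −188a + 470b = 0.
Solving gives a = −1.08234, b = −0.43293.
Then c = 358 − a·286 − b·-55 = 643.74.
At (-42, 867): z_contact = 45.5 − 375.4 + 643.74 = 313.8 m.
Depth below ground = 801 − 313.8 = 487 m.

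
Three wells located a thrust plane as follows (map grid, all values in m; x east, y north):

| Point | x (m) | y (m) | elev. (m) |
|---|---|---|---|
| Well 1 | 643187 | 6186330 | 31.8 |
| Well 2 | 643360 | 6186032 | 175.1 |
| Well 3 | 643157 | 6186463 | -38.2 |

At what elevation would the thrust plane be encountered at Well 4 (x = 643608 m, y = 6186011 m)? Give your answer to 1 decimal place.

155.0 m

Let the plane be z = a·x + b·y + c.
Well 2−Well 1: 173a − 298b = 143.3;  Well 3−Well 1: −30a + 133b = −70.
Solving gives a = −0.128019049, b = −0.555192267.
Then c = 31.8 − a·643187 − b·6186330 = 3516974.56.
At (643608, 6186011): z = −82394.1 − 3434425.5 + 3516974.56 = 155.0 m.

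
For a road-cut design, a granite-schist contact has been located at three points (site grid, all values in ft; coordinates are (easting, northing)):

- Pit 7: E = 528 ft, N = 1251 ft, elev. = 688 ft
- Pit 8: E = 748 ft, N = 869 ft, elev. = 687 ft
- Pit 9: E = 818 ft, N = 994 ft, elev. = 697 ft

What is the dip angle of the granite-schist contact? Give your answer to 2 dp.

4.57°

Two edge vectors: Pit 7→Pit 8 = (220, -382, -1), Pit 7→Pit 9 = (290, -257, 9).
Normal n = (Pit 7→Pit 8) × (Pit 7→Pit 9) = (-3695, -2270, 54240).
So ∂z/∂E = −n_x/n_z = 0.06812 and ∂z/∂N = −n_y/n_z = 0.04185.
Gradient magnitude |∇z| = √(a² + b²) = √(0.00464 + 0.00175) = 0.07995.
True dip = arctan(0.07995) = 4.57°, dipping toward WSW (azimuth ≈ 238°).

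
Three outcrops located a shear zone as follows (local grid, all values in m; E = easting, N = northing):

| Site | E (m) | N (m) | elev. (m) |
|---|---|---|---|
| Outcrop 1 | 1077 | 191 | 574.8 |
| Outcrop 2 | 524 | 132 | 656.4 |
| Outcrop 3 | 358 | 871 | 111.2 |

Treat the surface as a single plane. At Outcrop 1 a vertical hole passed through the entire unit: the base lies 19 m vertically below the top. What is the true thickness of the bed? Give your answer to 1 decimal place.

Let the plane be z = a·E + b·N + c.
Outcrop 2−Outcrop 1: −553a − 59b = 81.6;  Outcrop 3−Outcrop 1: −719a + 680b = −463.6.
Solving gives a = −0.06724, b = −0.75286.
|∇z| = √(a²+b²) = 0.75585, so dip δ = arctan(0.75585) = 37.08°.
True thickness = vertical thickness × cos δ = 19 × cos 37.08° = 15.2 m.

15.2 m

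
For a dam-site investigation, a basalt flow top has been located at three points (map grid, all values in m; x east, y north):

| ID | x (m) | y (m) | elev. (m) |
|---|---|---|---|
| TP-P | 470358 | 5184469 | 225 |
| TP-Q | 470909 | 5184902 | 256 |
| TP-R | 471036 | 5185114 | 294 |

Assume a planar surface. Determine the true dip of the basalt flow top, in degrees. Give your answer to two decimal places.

17.65°

Let the plane be z = a·x + b·y + c.
TP-Q−TP-P: 551a + 433b = 31;  TP-R−TP-P: 678a + 645b = 69.
Solving gives a = −0.15985, b = 0.27500.
Gradient magnitude |∇z| = √(a² + b²) = √(0.02555 + 0.07563) = 0.31809.
True dip = arctan(0.31809) = 17.65°, dipping toward SSE (azimuth ≈ 150°).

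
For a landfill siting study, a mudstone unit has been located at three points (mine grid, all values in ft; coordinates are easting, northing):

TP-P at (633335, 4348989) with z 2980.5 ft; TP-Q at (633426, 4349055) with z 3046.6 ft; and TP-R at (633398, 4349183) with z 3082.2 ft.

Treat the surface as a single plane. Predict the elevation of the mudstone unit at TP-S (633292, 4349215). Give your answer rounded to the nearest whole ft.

Two edge vectors: TP-P→TP-Q = (91, 66, 66.1), TP-P→TP-R = (63, 194, 101.7).
Normal n = (TP-P→TP-Q) × (TP-P→TP-R) = (-6111.2, -5090.4, 13496).
So ∂z/∂easting = −n_x/n_z = 0.45281565 and ∂z/∂northing = −n_y/n_z = 0.37717842.
Intercept c from TP-P: 2980.5 − 286784.00 − 1640344.81 = −1924148.31.
At (633292, 4349215): z = 286764.5 + 1640430.1 − 1924148.31 = 3046.3 ft.

3046 ft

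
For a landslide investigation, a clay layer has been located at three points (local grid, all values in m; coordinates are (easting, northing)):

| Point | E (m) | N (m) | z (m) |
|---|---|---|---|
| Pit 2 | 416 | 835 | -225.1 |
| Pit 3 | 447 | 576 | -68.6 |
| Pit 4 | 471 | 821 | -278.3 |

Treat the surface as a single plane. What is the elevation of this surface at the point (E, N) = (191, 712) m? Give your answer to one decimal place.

126.4 m

Let the plane be z = a·E + b·N + c.
Pit 3−Pit 2: 31a − 259b = 156.5;  Pit 4−Pit 2: 55a − 14b = −53.2.
Solving gives a = −1.15631, b = −0.74265.
Then c = -225.1 − a·416 − b·835 = 876.04.
At (191, 712): z = −220.9 − 528.8 + 876.04 = 126.4 m.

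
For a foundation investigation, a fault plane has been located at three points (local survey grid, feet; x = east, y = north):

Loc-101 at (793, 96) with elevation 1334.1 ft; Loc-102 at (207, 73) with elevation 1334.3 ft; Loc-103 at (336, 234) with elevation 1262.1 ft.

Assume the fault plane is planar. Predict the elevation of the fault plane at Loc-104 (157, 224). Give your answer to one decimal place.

1263.5 ft

Two edge vectors: Loc-101→Loc-102 = (-586, -23, 0.2), Loc-101→Loc-103 = (-457, 138, -72).
Normal n = (Loc-101→Loc-102) × (Loc-101→Loc-103) = (1628.4, -42283.4, -91379).
So ∂z/∂x = −n_x/n_z = 0.01782 and ∂z/∂y = −n_y/n_z = −0.46273.
Intercept c from Loc-101: 1334.1 − 14.13 + 44.42 = 1364.39.
At (157, 224): z = 2.8 − 103.7 + 1364.39 = 1263.5 ft.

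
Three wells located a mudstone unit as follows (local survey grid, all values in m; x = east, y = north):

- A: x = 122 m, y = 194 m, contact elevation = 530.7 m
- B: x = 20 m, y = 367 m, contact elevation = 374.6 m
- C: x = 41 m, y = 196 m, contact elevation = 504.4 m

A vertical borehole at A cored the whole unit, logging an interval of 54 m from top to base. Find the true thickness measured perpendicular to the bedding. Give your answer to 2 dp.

42.50 m

Two edge vectors: A→B = (-102, 173, -156.1), A→C = (-81, 2, -26.3).
Normal n = (A→B) × (A→C) = (-4237.7, 9961.5, 13809).
So ∂z/∂x = −n_x/n_z = 0.30688 and ∂z/∂y = −n_y/n_z = −0.72138.
|∇z| = √(a²+b²) = 0.78394, so dip δ = arctan(0.78394) = 38.09°.
True thickness = vertical thickness × cos δ = 54 × cos 38.09° = 42.50 m.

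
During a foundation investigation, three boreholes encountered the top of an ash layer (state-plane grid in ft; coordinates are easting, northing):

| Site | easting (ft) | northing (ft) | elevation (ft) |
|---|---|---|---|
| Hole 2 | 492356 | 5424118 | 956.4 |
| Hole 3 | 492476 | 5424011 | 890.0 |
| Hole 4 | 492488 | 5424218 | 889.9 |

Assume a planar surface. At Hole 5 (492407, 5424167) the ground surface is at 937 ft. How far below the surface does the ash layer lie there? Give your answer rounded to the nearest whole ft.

6 ft

Two edge vectors: Hole 2→Hole 3 = (120, -107, -66.4), Hole 2→Hole 4 = (132, 100, -66.5).
Normal n = (Hole 2→Hole 3) × (Hole 2→Hole 4) = (13755.5, -784.8, 26124).
So ∂z/∂easting = −n_x/n_z = −0.52654647 and ∂z/∂northing = −n_y/n_z = 0.03004134.
Intercept c from Hole 2: 956.4 + 259248.31 − 162947.78 = 97256.93.
At (492407, 5424167): z_contact = −259275.2 + 162949.3 + 97256.93 = 931.0 ft.
Depth below ground = 937 − 931.0 = 6 ft.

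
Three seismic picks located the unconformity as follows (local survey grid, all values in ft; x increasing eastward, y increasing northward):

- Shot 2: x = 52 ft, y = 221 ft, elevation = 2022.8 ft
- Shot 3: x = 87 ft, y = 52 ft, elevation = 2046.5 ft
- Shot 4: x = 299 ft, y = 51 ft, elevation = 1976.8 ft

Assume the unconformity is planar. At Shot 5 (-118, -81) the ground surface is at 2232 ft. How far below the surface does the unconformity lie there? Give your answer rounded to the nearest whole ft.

Two edge vectors: Shot 2→Shot 3 = (35, -169, 23.7), Shot 2→Shot 4 = (247, -170, -46).
Normal n = (Shot 2→Shot 3) × (Shot 2→Shot 4) = (11803, 7463.9, 35793).
So ∂z/∂x = −n_x/n_z = −0.32976 and ∂z/∂y = −n_y/n_z = −0.20853.
Intercept c from Shot 2: 2022.8 + 17.15 + 46.09 = 2086.03.
At (-118, -81): z_contact = 38.9 + 16.9 + 2086.03 = 2141.8 ft.
Depth below ground = 2232 − 2141.8 = 90 ft.

90 ft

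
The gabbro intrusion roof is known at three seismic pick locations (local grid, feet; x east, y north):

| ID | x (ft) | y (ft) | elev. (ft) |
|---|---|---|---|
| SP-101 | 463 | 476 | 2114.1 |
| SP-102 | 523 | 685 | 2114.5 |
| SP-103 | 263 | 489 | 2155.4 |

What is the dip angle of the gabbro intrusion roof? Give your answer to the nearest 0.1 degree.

11.9°

Let the plane be z = a·x + b·y + c.
SP-102−SP-101: 60a + 209b = 0.4;  SP-103−SP-101: −200a + 13b = 41.3.
Solving gives a = −0.20260, b = 0.06008.
Gradient magnitude |∇z| = √(a² + b²) = √(0.04104 + 0.00361) = 0.21131.
True dip = arctan(0.21131) = 11.9°, dipping toward ESE (azimuth ≈ 107°).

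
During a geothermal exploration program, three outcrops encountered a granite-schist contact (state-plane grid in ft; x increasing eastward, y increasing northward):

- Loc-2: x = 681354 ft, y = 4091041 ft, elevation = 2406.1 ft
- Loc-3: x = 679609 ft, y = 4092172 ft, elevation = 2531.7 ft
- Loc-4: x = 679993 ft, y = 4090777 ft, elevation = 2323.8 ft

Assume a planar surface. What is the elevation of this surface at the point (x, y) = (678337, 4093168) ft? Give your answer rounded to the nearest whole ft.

Two edge vectors: Loc-2→Loc-3 = (-1745, 1131, 125.6), Loc-2→Loc-4 = (-1361, -264, -82.3).
Normal n = (Loc-2→Loc-3) × (Loc-2→Loc-4) = (-59922.9, -314555.1, 1999971).
So ∂z/∂x = −n_x/n_z = 0.02996188 and ∂z/∂y = −n_y/n_z = 0.15727983.
Intercept c from Loc-2: 2406.1 − 20414.65 − 643438.24 = −661446.79.
At (678337, 4093168): z = 20324.3 + 643772.8 − 661446.79 = 2650.2 ft.

2650 ft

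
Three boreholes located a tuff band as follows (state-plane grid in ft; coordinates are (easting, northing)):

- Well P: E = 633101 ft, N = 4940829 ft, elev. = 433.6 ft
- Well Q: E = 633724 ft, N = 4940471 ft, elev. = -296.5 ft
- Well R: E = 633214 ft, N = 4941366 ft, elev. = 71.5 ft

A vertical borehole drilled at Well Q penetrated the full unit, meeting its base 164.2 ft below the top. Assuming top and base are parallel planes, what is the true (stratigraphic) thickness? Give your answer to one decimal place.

Two edge vectors: Well P→Well Q = (623, -358, -730.1), Well P→Well R = (113, 537, -362.1).
Normal n = (Well P→Well Q) × (Well P→Well R) = (521695.5, 143087, 375005).
So ∂z/∂E = −n_x/n_z = −1.39117 and ∂z/∂N = −n_y/n_z = −0.38156.
|∇z| = √(a²+b²) = 1.44255, so dip δ = arctan(1.44255) = 55.27°.
True thickness = vertical thickness × cos δ = 164.2 × cos 55.27° = 93.5 ft.

93.5 ft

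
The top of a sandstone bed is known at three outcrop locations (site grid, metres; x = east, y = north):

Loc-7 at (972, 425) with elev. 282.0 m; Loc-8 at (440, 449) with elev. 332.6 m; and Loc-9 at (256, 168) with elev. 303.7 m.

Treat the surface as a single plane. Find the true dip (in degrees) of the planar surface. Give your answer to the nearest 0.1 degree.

Let the plane be z = a·x + b·y + c.
Loc-8−Loc-7: −532a + 24b = 50.6;  Loc-9−Loc-7: −716a − 257b = 21.7.
Solving gives a = −0.08788, b = 0.16039.
Gradient magnitude |∇z| = √(a² + b²) = √(0.00772 + 0.02572) = 0.18289.
True dip = arctan(0.18289) = 10.4°, dipping toward SSE (azimuth ≈ 151°).

10.4°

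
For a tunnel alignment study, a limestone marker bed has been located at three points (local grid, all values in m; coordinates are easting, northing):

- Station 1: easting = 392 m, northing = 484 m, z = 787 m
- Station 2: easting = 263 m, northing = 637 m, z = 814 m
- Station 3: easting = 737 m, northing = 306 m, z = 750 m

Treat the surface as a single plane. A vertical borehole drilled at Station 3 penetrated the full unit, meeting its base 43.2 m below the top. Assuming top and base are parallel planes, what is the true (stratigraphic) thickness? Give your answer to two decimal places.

Two edge vectors: Station 1→Station 2 = (-129, 153, 27), Station 1→Station 3 = (345, -178, -37).
Normal n = (Station 1→Station 2) × (Station 1→Station 3) = (-855, 4542, -29823).
So ∂z/∂easting = −n_x/n_z = −0.02867 and ∂z/∂northing = −n_y/n_z = 0.15230.
|∇z| = √(a²+b²) = 0.15497, so dip δ = arctan(0.15497) = 8.81°.
True thickness = vertical thickness × cos δ = 43.2 × cos 8.81° = 42.69 m.

42.69 m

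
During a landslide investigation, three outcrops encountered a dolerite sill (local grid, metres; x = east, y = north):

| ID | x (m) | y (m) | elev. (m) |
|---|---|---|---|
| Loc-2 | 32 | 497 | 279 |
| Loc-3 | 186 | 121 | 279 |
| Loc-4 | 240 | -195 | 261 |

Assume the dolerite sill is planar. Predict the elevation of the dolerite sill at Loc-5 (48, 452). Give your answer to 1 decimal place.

Let the plane be z = a·x + b·y + c.
Loc-3−Loc-2: 154a − 376b = 0;  Loc-4−Loc-2: 208a − 692b = −18.
Solving gives a = 0.23865, b = 0.09774.
Then c = 279 − a·32 − b·497 = 222.78.
At (48, 452): z = 11.5 + 44.2 + 222.78 = 278.4 m.

278.4 m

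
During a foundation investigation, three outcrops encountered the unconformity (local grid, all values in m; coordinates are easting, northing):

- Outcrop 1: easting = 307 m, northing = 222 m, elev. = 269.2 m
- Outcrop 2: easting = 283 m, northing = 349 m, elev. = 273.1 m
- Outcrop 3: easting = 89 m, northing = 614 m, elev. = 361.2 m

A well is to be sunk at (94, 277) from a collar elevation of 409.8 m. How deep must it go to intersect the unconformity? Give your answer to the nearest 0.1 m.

Let the plane be z = a·easting + b·northing + c.
Outcrop 2−Outcrop 1: −24a + 127b = 3.9;  Outcrop 3−Outcrop 1: −218a + 392b = 92.
Solving gives a = −0.55560, b = −0.07429.
Then c = 269.2 − a·307 − b·222 = 456.26.
At (94, 277): z_contact = −52.23 − 20.58 + 456.26 = 383.46 m.
Depth below ground = 409.8 − 383.46 = 26.3 m.

26.3 m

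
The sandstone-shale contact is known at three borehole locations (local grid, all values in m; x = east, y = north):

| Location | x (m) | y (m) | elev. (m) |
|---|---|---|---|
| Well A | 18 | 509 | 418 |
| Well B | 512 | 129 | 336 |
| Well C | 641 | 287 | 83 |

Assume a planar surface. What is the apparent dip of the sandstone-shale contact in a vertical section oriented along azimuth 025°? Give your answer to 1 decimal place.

49.7°

Let the plane be z = a·x + b·y + c.
Well B−Well A: 494a − 380b = −82;  Well C−Well A: 623a − 222b = −335.
Solving gives a = −0.85854, b = −0.90031.
Unit vector along 025° is (sin 25°, cos 25°) = (0.4226, 0.9063).
Slope in that direction = a·(0.4226) + b·(0.9063) = −1.17879.
Apparent dip = arctan|1.17879| = 49.7° (true dip is 51.2°, so apparent ≤ true as expected).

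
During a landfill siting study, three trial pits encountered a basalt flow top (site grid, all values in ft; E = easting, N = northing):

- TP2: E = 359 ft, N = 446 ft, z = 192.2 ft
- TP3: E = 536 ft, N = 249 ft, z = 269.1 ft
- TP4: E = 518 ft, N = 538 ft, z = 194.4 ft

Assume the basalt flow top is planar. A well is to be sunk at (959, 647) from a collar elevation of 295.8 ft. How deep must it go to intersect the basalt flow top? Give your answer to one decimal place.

Let the plane be z = a·E + b·N + c.
TP3−TP2: 177a − 197b = 76.9;  TP4−TP2: 159a + 92b = 2.2.
Solving gives a = 0.15771, b = −0.24865.
Then c = 192.2 − a·359 − b·446 = 246.48.
At (959, 647): z_contact = 151.25 − 160.88 + 246.48 = 236.85 ft.
Depth below ground = 295.8 − 236.85 = 59.0 ft.

59.0 ft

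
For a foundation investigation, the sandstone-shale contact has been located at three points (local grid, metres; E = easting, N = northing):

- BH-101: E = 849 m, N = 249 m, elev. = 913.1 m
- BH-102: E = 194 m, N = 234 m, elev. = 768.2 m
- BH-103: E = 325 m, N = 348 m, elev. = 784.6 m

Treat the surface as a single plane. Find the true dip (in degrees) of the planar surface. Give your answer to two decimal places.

Two edge vectors: BH-101→BH-102 = (-655, -15, -144.9), BH-101→BH-103 = (-524, 99, -128.5).
Normal n = (BH-101→BH-102) × (BH-101→BH-103) = (16272.6, -8239.9, -72705).
So ∂z/∂E = −n_x/n_z = 0.22382 and ∂z/∂N = −n_y/n_z = −0.11333.
Gradient magnitude |∇z| = √(a² + b²) = √(0.05009 + 0.01284) = 0.25088.
True dip = arctan(0.25088) = 14.08°, dipping toward WNW (azimuth ≈ 297°).

14.08°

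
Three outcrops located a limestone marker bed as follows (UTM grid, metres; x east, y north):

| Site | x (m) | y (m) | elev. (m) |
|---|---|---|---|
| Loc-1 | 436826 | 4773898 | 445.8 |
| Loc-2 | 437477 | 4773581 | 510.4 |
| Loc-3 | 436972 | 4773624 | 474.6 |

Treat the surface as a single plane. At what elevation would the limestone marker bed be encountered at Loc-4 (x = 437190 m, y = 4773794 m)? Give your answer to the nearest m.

Let the plane be z = a·x + b·y + c.
Loc-2−Loc-1: 651a − 317b = 64.6;  Loc-3−Loc-1: 146a − 274b = 28.8.
Solving gives a = 0.06488508, b = −0.07053569.
Then c = 445.8 − a·436826 − b·4773898 = 308832.49.
At (437190, 4773794): z = 28367.1 − 336722.8 + 308832.49 = 476.8 m.

477 m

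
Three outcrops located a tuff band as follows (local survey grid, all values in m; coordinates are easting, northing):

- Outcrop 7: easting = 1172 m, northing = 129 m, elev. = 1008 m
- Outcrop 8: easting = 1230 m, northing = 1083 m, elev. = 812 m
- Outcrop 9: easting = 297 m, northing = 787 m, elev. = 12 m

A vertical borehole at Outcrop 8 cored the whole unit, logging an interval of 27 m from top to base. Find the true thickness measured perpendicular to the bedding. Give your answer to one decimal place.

19.3 m

Two edge vectors: Outcrop 7→Outcrop 8 = (58, 954, -196), Outcrop 7→Outcrop 9 = (-875, 658, -996).
Normal n = (Outcrop 7→Outcrop 8) × (Outcrop 7→Outcrop 9) = (-821216, 229268, 872914).
So ∂z/∂easting = −n_x/n_z = 0.94078 and ∂z/∂northing = −n_y/n_z = −0.26265.
|∇z| = √(a²+b²) = 0.97675, so dip δ = arctan(0.97675) = 44.33°.
True thickness = vertical thickness × cos δ = 27 × cos 44.33° = 19.3 m.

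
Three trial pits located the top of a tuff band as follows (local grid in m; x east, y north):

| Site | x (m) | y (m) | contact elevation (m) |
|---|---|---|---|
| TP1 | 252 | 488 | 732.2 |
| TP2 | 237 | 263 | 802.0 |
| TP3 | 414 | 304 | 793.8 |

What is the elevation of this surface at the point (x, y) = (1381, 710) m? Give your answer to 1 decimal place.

Let the plane be z = a·x + b·y + c.
TP2−TP1: −15a − 225b = 69.8;  TP3−TP1: 162a − 184b = 61.6.
Solving gives a = 0.025932, b = −0.311951.
Then c = 732.2 − a·252 − b·488 = 877.90.
At (1381, 710): z = 35.8 − 221.5 + 877.90 = 692.2 m.

692.2 m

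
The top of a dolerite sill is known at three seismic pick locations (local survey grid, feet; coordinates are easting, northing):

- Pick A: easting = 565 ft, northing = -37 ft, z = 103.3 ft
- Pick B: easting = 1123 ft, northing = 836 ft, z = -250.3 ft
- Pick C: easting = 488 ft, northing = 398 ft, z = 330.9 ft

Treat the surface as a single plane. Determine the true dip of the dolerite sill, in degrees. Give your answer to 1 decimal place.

Let the plane be z = a·easting + b·northing + c.
Pick B−Pick A: 558a + 873b = −353.6;  Pick C−Pick A: −77a + 435b = 227.6.
Solving gives a = −1.13731, b = 0.32190.
Gradient magnitude |∇z| = √(a² + b²) = √(1.29348 + 0.10362) = 1.18199.
True dip = arctan(1.18199) = 49.8°, dipping toward ESE (azimuth ≈ 106°).

49.8°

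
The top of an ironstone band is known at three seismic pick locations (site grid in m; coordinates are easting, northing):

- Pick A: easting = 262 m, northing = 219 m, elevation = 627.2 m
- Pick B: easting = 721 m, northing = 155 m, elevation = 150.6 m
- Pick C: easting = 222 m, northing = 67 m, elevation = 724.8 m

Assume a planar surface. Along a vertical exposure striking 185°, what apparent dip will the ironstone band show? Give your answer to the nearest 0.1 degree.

24.2°

Let the plane be z = a·easting + b·northing + c.
Pick B−Pick A: 459a − 64b = −476.6;  Pick C−Pick A: −40a − 152b = 97.6.
Solving gives a = −1.08795, b = −0.35580.
Unit vector along 185° is (sin 185°, cos 185°) = (-0.0872, -0.9962).
Slope in that direction = a·(-0.0872) + b·(-0.9962) = 0.44927.
Apparent dip = arctan|0.44927| = 24.2° (true dip is 48.9°, so apparent ≤ true as expected).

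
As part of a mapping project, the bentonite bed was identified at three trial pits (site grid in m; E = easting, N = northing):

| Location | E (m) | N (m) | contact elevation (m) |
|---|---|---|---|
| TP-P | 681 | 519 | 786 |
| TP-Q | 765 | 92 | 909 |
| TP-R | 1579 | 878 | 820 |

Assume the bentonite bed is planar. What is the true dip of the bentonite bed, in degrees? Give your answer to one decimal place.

16.5°

Two edge vectors: TP-P→TP-Q = (84, -427, 123), TP-P→TP-R = (898, 359, 34).
Normal n = (TP-P→TP-Q) × (TP-P→TP-R) = (-58675, 107598, 413602).
So ∂z/∂E = −n_x/n_z = 0.14186 and ∂z/∂N = −n_y/n_z = −0.26015.
Gradient magnitude |∇z| = √(a² + b²) = √(0.02013 + 0.06768) = 0.29631.
True dip = arctan(0.29631) = 16.5°, dipping toward NNW (azimuth ≈ 331°).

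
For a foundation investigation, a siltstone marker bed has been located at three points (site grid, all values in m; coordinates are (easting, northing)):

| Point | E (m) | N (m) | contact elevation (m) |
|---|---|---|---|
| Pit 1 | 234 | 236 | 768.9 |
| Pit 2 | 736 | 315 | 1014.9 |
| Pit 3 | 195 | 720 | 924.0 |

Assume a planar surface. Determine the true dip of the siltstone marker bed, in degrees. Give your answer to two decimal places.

Let the plane be z = a·E + b·N + c.
Pit 2−Pit 1: 502a + 79b = 246;  Pit 3−Pit 1: −39a + 484b = 155.1.
Solving gives a = 0.43410, b = 0.35543.
Gradient magnitude |∇z| = √(a² + b²) = √(0.18845 + 0.12633) = 0.56105.
True dip = arctan(0.56105) = 29.29°, dipping toward SW (azimuth ≈ 231°).

29.29°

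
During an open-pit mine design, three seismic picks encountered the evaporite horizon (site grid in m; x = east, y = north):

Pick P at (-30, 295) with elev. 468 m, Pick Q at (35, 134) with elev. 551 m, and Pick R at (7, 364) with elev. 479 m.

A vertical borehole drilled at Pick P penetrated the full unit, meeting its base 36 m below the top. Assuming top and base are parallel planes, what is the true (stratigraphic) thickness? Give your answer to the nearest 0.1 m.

Two edge vectors: Pick P→Pick Q = (65, -161, 83), Pick P→Pick R = (37, 69, 11).
Normal n = (Pick P→Pick Q) × (Pick P→Pick R) = (-7498, 2356, 10442).
So ∂z/∂x = −n_x/n_z = 0.71806 and ∂z/∂y = −n_y/n_z = −0.22563.
|∇z| = √(a²+b²) = 0.75268, so dip δ = arctan(0.75268) = 36.97°.
True thickness = vertical thickness × cos δ = 36 × cos 36.97° = 28.8 m.

28.8 m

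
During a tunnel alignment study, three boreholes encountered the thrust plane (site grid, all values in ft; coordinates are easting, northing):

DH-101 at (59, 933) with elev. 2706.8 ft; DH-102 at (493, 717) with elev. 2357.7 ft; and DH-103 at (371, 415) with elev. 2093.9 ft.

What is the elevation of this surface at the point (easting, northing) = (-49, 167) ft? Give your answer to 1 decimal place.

Two edge vectors: DH-101→DH-102 = (434, -216, -349.1), DH-101→DH-103 = (312, -518, -612.9).
Normal n = (DH-101→DH-102) × (DH-101→DH-103) = (-48447.4, 157079.4, -157420).
So ∂z/∂easting = −n_x/n_z = −0.30776 and ∂z/∂northing = −n_y/n_z = 0.99784.
Intercept c from DH-101: 2706.8 + 18.16 − 930.98 = 1793.98.
At (-49, 167): z = 15.1 + 166.6 + 1793.98 = 1975.7 ft.

1975.7 ft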